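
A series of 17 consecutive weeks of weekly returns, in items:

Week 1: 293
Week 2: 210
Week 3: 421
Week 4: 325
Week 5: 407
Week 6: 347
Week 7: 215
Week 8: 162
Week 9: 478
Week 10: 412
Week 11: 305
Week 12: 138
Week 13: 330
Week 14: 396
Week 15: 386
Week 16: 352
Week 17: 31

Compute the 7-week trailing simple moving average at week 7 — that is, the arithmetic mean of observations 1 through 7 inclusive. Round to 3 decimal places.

316.857

Sum of periods 1–7: 293 + 210 + 421 + 325 + 407 + 347 + 215 = 2218
Divide by 7: 2218 / 7 = 316.857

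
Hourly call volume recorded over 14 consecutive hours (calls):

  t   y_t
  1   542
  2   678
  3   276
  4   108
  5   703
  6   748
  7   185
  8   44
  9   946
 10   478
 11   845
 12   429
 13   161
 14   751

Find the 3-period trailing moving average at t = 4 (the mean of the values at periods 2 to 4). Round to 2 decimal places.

Sum of periods 2–4: 678 + 276 + 108 = 1062
Divide by 3: 1062 / 3 = 354.00

354.00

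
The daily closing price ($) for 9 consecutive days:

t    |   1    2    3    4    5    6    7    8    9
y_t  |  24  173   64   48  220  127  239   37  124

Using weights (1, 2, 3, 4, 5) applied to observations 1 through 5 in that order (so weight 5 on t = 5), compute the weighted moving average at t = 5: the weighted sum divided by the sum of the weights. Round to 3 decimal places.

Weighted sum: 1·24 + 2·173 + 3·64 + 4·48 + 5·220 = 24 + 346 + 192 + 192 + 1100 = 1854
Weight total: 1 + 2 + 3 + 4 + 5 = 15
WMA = 1854 / 15 = 123.600

123.600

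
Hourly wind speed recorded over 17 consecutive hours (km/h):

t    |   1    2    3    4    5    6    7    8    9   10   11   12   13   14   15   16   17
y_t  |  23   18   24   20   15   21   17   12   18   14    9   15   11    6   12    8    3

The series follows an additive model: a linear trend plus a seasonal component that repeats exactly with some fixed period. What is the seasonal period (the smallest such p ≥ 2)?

First differences y_{t+1} − y_t: -5, 6, -4, -5, 6, -4, -5, 6, …
The difference pattern repeats every 3 terms and not for any smaller step, so p = 3.

3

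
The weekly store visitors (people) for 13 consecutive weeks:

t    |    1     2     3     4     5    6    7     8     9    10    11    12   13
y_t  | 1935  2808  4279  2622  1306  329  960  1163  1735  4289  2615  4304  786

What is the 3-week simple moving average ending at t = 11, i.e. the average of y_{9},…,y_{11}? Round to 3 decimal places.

2879.667

Sum of periods 9–11: 1735 + 4289 + 2615 = 8639
Divide by 3: 8639 / 3 = 2879.667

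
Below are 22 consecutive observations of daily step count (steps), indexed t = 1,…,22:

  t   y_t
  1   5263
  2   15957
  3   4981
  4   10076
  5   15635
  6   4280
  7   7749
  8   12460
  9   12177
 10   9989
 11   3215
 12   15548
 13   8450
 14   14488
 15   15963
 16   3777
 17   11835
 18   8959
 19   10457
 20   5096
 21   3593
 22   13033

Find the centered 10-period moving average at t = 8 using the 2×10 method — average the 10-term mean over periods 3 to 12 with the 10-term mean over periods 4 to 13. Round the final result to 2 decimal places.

Sum over 3–12: 4981 + 10076 + 15635 + 4280 + 7749 + 12460 + 12177 + 9989 + 3215 + 15548 = 96110
Sum over 4–13: 10076 + 15635 + 4280 + 7749 + 12460 + 12177 + 9989 + 3215 + 15548 + 8450 = 99579
CMA at t=8 = (96110 + 99579) / (2·10) = 195689 / 20 = 9784.45

9784.45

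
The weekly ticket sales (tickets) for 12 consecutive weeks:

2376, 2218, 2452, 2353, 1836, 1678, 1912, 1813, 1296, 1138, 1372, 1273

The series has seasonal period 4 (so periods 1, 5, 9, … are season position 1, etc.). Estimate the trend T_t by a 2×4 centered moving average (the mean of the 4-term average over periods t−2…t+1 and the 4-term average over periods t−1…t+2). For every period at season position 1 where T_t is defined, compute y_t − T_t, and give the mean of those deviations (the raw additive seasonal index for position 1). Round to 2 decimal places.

-176.25

Season position 1 occurs at t = 5, 9 (where T_t is defined).
t=5: T_5 = 2012.2500; y_5 − T_5 = 1836 − 2012.2500 = -176.2500
t=9: T_9 = 1472.2500; y_9 − T_9 = 1296 − 1472.2500 = -176.2500
Mean deviation: (-176.2500 + -176.2500) / 2 = -176.25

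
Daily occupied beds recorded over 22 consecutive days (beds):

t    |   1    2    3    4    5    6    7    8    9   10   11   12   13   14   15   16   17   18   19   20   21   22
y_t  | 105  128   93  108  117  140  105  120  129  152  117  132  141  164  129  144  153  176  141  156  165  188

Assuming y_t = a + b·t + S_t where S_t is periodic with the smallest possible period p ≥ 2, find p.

4

First differences y_{t+1} − y_t: 23, -35, 15, 9, 23, -35, 15, 9, 23, -35, …
The difference pattern repeats every 4 terms and not for any smaller step, so p = 4.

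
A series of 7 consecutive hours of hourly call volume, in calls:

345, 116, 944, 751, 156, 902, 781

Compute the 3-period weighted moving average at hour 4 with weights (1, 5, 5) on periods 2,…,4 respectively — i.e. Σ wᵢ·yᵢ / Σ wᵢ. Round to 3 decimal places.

Weighted sum: 1·116 + 5·944 + 5·751 = 116 + 4720 + 3755 = 8591
Weight total: 1 + 5 + 5 = 11
WMA = 8591 / 11 = 781.000

781.000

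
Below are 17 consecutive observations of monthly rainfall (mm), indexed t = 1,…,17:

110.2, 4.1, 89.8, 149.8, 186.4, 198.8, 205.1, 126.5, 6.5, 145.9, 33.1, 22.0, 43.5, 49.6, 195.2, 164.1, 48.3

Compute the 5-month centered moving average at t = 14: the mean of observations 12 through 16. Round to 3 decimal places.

Sum of periods 12–16: 22.0 + 43.5 + 49.6 + 195.2 + 164.1 = 474.4
Divide by 5: 474.4 / 5 = 94.880

94.880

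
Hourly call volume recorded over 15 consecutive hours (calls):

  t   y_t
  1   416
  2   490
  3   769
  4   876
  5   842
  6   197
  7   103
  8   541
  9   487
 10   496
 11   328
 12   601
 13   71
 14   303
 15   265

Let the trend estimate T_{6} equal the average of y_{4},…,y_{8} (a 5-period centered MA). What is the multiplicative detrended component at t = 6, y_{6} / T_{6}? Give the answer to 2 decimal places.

0.38

Trend T_6 = (876 + 842 + 197 + 103 + 541) / 5 = 2559/5 = 511.8000
Ratio to trend: 197 / 511.8000 = 0.38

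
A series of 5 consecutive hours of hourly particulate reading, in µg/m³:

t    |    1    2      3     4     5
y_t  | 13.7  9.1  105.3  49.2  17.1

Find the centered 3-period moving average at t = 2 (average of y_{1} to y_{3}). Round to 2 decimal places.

42.70

Sum of periods 1–3: 13.7 + 9.1 + 105.3 = 128.1
Divide by 3: 128.1 / 3 = 42.70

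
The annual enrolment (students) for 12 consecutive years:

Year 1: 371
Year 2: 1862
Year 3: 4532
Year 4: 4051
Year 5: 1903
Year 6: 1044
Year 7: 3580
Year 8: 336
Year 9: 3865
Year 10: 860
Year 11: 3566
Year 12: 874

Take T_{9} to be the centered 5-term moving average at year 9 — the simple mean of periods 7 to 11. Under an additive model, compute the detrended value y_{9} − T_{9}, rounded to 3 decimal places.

1423.600

Trend T_9 = (3580 + 336 + 3865 + 860 + 3566) / 5 = 12207/5 = 2441.40000
Detrended value: 3865 − 2441.40000 = 1423.600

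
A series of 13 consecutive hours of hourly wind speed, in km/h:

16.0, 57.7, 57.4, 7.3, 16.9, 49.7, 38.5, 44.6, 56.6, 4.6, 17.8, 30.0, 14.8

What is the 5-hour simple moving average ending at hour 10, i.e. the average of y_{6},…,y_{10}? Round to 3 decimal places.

Sum of periods 6–10: 49.7 + 38.5 + 44.6 + 56.6 + 4.6 = 194.0
Divide by 5: 194.0 / 5 = 38.800

38.800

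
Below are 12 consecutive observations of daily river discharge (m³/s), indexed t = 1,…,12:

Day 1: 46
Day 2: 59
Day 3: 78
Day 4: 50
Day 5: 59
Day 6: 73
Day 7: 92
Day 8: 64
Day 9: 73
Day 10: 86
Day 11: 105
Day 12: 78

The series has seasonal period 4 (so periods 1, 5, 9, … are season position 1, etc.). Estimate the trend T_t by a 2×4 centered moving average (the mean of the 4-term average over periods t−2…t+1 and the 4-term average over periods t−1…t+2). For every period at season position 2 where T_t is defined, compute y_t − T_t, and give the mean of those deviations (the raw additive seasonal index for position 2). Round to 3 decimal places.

2.500

Season position 2 occurs at t = 6, 10 (where T_t is defined).
t=6: T_6 = 70.25000; y_6 − T_6 = 73 − 70.25000 = 2.75000
t=10: T_10 = 83.75000; y_10 − T_10 = 86 − 83.75000 = 2.25000
Mean deviation: (2.75000 + 2.25000) / 2 = 2.500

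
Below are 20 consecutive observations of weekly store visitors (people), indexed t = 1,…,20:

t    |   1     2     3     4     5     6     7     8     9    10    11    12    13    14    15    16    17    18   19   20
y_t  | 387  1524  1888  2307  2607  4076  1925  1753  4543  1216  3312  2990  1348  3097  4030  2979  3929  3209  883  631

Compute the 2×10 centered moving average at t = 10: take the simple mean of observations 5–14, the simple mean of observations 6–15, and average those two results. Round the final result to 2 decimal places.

Sum over 5–14: 2607 + 4076 + 1925 + 1753 + 4543 + 1216 + 3312 + 2990 + 1348 + 3097 = 26867
Sum over 6–15: 4076 + 1925 + 1753 + 4543 + 1216 + 3312 + 2990 + 1348 + 3097 + 4030 = 28290
CMA at t=10 = (26867 + 28290) / (2·10) = 55157 / 20 = 2757.85

2757.85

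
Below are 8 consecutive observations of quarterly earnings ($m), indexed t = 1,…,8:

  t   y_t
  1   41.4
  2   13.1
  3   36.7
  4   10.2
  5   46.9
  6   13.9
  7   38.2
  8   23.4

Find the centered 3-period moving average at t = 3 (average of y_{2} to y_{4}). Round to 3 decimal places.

20.000

Sum of periods 2–4: 13.1 + 36.7 + 10.2 = 60.0
Divide by 3: 60.0 / 3 = 20.000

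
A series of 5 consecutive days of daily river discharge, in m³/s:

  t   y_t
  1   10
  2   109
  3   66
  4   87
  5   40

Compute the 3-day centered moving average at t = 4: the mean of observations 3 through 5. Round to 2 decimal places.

64.33

Sum of periods 3–5: 66 + 87 + 40 = 193
Divide by 3: 193 / 3 = 64.33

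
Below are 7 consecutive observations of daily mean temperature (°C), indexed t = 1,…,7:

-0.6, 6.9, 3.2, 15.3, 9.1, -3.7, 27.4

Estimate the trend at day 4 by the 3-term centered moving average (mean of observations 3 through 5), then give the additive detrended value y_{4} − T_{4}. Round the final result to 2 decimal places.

Trend T_4 = (3.2 + 15.3 + 9.1) / 3 = 27.6/3 = 9.2000
Detrended value: 15.3 − 9.2000 = 6.10

6.10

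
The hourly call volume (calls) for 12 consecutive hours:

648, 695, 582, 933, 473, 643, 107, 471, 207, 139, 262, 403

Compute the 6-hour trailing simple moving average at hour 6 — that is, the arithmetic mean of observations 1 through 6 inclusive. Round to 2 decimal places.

Sum of periods 1–6: 648 + 695 + 582 + 933 + 473 + 643 = 3974
Divide by 6: 3974 / 6 = 662.33

662.33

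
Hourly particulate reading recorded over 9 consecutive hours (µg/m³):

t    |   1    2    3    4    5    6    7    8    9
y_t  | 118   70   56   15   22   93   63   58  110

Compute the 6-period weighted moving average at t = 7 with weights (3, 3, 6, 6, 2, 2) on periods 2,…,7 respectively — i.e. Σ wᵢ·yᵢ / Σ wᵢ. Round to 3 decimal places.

41.455

Weighted sum: 3·70 + 3·56 + 6·15 + 6·22 + 2·93 + 2·63 = 210 + 168 + 90 + 132 + 186 + 126 = 912
Weight total: 3 + 3 + 6 + 6 + 2 + 2 = 22
WMA = 912 / 22 = 41.455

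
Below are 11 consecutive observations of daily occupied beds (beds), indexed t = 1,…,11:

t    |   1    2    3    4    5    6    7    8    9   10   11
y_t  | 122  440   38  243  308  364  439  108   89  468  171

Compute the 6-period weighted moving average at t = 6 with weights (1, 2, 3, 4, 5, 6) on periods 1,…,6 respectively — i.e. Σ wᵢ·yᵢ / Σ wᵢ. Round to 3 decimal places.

Weighted sum: 1·122 + 2·440 + 3·38 + 4·243 + 5·308 + 6·364 = 122 + 880 + 114 + 972 + 1540 + 2184 = 5812
Weight total: 1 + 2 + 3 + 4 + 5 + 6 = 21
WMA = 5812 / 21 = 276.762

276.762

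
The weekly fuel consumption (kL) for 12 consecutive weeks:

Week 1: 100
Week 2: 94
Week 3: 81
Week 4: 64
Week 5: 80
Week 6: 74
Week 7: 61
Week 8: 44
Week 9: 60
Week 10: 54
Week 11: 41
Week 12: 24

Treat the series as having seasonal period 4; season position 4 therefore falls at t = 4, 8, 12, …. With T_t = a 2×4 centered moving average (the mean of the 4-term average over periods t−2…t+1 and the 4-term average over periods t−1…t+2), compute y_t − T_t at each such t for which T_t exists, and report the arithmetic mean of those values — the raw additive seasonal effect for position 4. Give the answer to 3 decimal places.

Season position 4 occurs at t = 4, 8 (where T_t is defined).
t=4: T_4 = 77.25000; y_4 − T_4 = 64 − 77.25000 = -13.25000
t=8: T_8 = 57.25000; y_8 − T_8 = 44 − 57.25000 = -13.25000
Mean deviation: (-13.25000 + -13.25000) / 2 = -13.250

-13.250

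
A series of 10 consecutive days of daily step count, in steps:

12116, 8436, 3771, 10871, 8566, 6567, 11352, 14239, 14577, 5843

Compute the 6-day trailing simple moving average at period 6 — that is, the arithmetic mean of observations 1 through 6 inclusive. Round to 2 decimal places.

8387.83

Sum of periods 1–6: 12116 + 8436 + 3771 + 10871 + 8566 + 6567 = 50327
Divide by 6: 50327 / 6 = 8387.83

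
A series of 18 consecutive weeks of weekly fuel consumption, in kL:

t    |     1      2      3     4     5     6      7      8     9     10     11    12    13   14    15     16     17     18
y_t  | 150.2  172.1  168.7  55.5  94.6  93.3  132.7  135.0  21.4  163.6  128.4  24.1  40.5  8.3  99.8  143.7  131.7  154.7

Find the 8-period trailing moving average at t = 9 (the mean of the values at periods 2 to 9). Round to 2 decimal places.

109.16

Sum of periods 2–9: 172.1 + 168.7 + 55.5 + 94.6 + 93.3 + 132.7 + 135.0 + 21.4 = 873.3
Divide by 8: 873.3 / 8 = 109.16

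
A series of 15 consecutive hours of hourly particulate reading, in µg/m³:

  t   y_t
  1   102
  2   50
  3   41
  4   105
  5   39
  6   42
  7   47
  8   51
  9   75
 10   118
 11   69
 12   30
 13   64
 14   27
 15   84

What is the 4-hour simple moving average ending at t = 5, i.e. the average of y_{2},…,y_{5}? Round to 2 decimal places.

Sum of periods 2–5: 50 + 41 + 105 + 39 = 235
Divide by 4: 235 / 4 = 58.75

58.75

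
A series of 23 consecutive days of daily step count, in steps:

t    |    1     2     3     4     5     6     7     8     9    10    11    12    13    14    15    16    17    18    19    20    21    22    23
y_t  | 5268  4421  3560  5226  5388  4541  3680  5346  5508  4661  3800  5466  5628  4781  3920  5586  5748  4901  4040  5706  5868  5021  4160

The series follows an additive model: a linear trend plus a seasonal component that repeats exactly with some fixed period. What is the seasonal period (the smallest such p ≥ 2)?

4

First differences y_{t+1} − y_t: -847, -861, 1666, 162, -847, -861, 1666, 162, -847, -861, …
The difference pattern repeats every 4 terms and not for any smaller step, so p = 4.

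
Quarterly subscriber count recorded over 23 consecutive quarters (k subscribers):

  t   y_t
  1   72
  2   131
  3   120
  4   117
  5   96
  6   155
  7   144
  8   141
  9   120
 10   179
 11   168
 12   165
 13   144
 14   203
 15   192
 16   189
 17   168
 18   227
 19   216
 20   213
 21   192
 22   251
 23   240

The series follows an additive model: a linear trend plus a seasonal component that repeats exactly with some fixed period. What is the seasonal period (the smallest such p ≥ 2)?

4

First differences y_{t+1} − y_t: 59, -11, -3, -21, 59, -11, -3, -21, 59, -11, …
The difference pattern repeats every 4 terms and not for any smaller step, so p = 4.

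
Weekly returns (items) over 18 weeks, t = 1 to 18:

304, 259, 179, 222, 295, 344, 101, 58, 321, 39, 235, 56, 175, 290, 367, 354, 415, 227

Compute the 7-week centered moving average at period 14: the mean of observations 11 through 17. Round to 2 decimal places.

270.29

Sum of periods 11–17: 235 + 56 + 175 + 290 + 367 + 354 + 415 = 1892
Divide by 7: 1892 / 7 = 270.29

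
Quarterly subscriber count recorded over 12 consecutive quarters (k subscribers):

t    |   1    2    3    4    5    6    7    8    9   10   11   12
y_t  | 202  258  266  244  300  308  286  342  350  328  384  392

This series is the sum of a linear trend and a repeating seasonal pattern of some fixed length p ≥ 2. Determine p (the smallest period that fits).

3

First differences y_{t+1} − y_t: 56, 8, -22, 56, 8, -22, 56, 8, …
The difference pattern repeats every 3 terms and not for any smaller step, so p = 3.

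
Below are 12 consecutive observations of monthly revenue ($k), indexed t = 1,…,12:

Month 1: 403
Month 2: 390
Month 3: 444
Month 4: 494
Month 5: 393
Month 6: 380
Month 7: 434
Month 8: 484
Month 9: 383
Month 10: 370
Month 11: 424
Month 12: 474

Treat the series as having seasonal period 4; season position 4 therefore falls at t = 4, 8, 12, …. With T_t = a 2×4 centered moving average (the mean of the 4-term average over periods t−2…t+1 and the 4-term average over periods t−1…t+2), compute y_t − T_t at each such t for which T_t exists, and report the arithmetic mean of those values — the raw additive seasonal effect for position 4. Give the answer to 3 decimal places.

65.000

Season position 4 occurs at t = 4, 8 (where T_t is defined).
t=4: T_4 = 429.00000; y_4 − T_4 = 494 − 429.00000 = 65.00000
t=8: T_8 = 419.00000; y_8 − T_8 = 484 − 419.00000 = 65.00000
Mean deviation: (65.00000 + 65.00000) / 2 = 65.000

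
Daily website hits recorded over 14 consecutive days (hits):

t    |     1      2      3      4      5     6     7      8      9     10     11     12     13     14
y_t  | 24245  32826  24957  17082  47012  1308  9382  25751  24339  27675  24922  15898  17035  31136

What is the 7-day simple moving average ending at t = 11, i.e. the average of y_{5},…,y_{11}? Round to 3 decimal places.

Sum of periods 5–11: 47012 + 1308 + 9382 + 25751 + 24339 + 27675 + 24922 = 160389
Divide by 7: 160389 / 7 = 22912.714

22912.714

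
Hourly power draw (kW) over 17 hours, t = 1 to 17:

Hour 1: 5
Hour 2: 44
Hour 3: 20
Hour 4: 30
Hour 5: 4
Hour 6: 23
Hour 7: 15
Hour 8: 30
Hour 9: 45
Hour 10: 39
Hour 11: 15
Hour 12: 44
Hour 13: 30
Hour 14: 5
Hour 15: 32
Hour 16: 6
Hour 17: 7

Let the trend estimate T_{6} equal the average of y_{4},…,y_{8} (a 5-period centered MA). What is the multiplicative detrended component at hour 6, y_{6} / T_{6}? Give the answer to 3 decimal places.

Trend T_6 = (30 + 4 + 23 + 15 + 30) / 5 = 102/5 = 20.40000
Ratio to trend: 23 / 20.40000 = 1.127

1.127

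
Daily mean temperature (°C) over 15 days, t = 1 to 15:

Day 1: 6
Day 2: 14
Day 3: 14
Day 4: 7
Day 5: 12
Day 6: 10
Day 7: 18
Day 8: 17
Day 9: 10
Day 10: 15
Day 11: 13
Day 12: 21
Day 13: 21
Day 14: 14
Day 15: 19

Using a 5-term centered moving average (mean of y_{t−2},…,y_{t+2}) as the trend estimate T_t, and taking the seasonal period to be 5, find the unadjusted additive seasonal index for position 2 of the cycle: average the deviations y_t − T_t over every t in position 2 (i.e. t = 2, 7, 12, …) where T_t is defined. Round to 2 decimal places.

Season position 2 occurs at t = 7, 12 (where T_t is defined).
t=7: T_7 = 13.4000; y_7 − T_7 = 18 − 13.4000 = 4.6000
t=12: T_12 = 16.8000; y_12 − T_12 = 21 − 16.8000 = 4.2000
Mean deviation: (4.6000 + 4.2000) / 2 = 4.40

4.40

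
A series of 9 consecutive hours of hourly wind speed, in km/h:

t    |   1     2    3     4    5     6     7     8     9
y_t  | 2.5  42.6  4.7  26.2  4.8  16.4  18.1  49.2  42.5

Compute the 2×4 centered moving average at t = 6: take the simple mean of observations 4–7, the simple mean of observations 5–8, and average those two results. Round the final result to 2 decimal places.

19.25

Sum over 4–7: 26.2 + 4.8 + 16.4 + 18.1 = 65.5
Sum over 5–8: 4.8 + 16.4 + 18.1 + 49.2 = 88.5
CMA at t=6 = (65.5 + 88.5) / (2·4) = 154.0 / 8 = 19.25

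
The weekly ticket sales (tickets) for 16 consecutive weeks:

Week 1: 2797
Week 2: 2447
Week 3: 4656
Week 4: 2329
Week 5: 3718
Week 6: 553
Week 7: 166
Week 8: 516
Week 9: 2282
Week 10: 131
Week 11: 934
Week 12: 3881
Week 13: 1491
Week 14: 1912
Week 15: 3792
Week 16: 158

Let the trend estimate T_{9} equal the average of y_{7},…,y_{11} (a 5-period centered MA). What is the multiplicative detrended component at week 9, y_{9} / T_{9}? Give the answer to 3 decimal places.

Trend T_9 = (166 + 516 + 2282 + 131 + 934) / 5 = 4029/5 = 805.80000
Ratio to trend: 2282 / 805.80000 = 2.832

2.832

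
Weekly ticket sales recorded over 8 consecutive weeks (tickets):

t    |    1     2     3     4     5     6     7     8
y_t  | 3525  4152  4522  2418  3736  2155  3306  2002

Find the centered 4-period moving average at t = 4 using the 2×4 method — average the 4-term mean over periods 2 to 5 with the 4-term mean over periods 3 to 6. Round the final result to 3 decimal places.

3457.375

Sum over 2–5: 4152 + 4522 + 2418 + 3736 = 14828
Sum over 3–6: 4522 + 2418 + 3736 + 2155 = 12831
CMA at t=4 = (14828 + 12831) / (2·4) = 27659 / 8 = 3457.375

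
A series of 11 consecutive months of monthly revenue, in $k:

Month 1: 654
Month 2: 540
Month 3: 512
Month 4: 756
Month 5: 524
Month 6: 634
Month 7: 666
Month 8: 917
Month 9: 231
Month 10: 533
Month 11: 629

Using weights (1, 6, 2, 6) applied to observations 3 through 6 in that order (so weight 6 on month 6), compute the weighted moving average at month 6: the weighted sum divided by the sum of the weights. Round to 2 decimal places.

660.00

Weighted sum: 1·512 + 6·756 + 2·524 + 6·634 = 512 + 4536 + 1048 + 3804 = 9900
Weight total: 1 + 6 + 2 + 6 = 15
WMA = 9900 / 15 = 660.00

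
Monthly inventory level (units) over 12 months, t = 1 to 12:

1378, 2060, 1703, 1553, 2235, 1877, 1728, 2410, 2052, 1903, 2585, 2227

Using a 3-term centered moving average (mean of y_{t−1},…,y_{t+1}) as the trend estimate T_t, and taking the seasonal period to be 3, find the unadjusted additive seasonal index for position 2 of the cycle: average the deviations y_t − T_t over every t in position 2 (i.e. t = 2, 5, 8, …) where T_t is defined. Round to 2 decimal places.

346.58

Season position 2 occurs at t = 2, 5, 8, 11 (where T_t is defined).
t=2: T_2 = 1713.6667; y_2 − T_2 = 2060 − 1713.6667 = 346.3333
t=5: T_5 = 1888.3333; y_5 − T_5 = 2235 − 1888.3333 = 346.6667
t=8: T_8 = 2063.3333; y_8 − T_8 = 2410 − 2063.3333 = 346.6667
t=11: T_11 = 2238.3333; y_11 − T_11 = 2585 − 2238.3333 = 346.6667
Mean deviation: (346.3333 + 346.6667 + 346.6667 + 346.6667) / 4 = 346.58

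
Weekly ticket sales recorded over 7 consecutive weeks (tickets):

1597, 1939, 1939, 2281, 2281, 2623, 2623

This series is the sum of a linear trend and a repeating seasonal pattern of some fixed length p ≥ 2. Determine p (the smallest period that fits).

2

First differences y_{t+1} − y_t: 342, 0, 342, 0, 342, 0, …
The difference pattern repeats every 2 terms and not for any smaller step, so p = 2.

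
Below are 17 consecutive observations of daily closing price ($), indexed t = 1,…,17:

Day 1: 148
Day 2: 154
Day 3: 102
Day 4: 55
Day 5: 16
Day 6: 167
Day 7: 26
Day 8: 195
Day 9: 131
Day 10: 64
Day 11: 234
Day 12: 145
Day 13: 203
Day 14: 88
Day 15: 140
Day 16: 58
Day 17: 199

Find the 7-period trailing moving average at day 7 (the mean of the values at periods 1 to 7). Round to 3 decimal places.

95.429

Sum of periods 1–7: 148 + 154 + 102 + 55 + 16 + 167 + 26 = 668
Divide by 7: 668 / 7 = 95.429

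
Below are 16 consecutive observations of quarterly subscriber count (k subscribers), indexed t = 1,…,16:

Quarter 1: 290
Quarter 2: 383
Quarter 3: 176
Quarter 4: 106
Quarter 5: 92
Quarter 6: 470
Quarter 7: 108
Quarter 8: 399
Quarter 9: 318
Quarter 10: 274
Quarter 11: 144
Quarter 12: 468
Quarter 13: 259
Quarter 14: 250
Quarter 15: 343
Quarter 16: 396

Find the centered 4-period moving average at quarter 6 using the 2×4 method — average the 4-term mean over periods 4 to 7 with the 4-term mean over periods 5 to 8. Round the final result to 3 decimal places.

Sum over 4–7: 106 + 92 + 470 + 108 = 776
Sum over 5–8: 92 + 470 + 108 + 399 = 1069
CMA at t=6 = (776 + 1069) / (2·4) = 1845 / 8 = 230.625

230.625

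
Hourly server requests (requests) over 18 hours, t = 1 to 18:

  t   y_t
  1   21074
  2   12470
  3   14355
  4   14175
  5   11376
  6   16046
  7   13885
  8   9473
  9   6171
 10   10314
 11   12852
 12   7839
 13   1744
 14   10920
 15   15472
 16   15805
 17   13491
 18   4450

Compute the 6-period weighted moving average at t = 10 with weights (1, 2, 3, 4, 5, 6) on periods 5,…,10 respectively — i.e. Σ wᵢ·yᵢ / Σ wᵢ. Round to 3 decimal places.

Weighted sum: 1·11376 + 2·16046 + 3·13885 + 4·9473 + 5·6171 + 6·10314 = 11376 + 32092 + 41655 + 37892 + 30855 + 61884 = 215754
Weight total: 1 + 2 + 3 + 4 + 5 + 6 = 21
WMA = 215754 / 21 = 10274.000

10274.000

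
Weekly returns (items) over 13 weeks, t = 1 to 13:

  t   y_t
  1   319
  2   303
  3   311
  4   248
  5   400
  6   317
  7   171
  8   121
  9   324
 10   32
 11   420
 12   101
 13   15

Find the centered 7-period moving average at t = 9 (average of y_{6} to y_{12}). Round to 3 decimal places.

Sum of periods 6–12: 317 + 171 + 121 + 324 + 32 + 420 + 101 = 1486
Divide by 7: 1486 / 7 = 212.286

212.286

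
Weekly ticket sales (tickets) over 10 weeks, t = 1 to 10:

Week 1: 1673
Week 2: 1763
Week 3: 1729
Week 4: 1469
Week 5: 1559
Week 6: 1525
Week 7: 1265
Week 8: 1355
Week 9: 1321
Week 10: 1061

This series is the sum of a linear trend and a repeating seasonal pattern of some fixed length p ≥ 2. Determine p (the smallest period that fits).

First differences y_{t+1} − y_t: 90, -34, -260, 90, -34, -260, 90, -34, …
The difference pattern repeats every 3 terms and not for any smaller step, so p = 3.

3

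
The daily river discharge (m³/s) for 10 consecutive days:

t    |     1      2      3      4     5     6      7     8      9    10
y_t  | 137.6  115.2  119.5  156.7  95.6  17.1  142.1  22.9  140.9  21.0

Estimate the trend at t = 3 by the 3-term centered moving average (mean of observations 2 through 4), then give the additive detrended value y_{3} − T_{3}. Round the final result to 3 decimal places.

-10.967

Trend T_3 = (115.2 + 119.5 + 156.7) / 3 = 391.4/3 = 130.46667
Detrended value: 119.5 − 130.46667 = -10.967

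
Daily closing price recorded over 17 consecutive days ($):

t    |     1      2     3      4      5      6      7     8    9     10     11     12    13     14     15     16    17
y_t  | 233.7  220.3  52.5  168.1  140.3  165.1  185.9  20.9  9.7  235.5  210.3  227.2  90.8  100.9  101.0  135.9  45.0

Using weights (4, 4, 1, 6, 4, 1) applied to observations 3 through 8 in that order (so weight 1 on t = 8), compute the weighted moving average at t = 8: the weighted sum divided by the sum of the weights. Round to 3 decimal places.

138.890

Weighted sum: 4·52.5 + 4·168.1 + 1·140.3 + 6·165.1 + 4·185.9 + 1·20.9 = 210.0 + 672.4 + 140.3 + 990.6 + 743.6 + 20.9 = 2777.8
Weight total: 4 + 4 + 1 + 6 + 4 + 1 = 20
WMA = 2777.8 / 20 = 138.890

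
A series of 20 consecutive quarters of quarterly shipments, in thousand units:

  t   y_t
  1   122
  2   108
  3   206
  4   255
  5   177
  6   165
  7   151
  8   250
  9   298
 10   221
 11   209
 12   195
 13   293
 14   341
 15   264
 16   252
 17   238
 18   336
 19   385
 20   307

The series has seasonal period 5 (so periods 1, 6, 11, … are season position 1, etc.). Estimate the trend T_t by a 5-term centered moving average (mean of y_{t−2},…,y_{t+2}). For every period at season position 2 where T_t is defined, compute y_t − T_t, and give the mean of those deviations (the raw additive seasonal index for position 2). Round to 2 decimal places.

-57.00

Season position 2 occurs at t = 7, 12, 17 (where T_t is defined).
t=7: T_7 = 208.2000; y_7 − T_7 = 151 − 208.2000 = -57.2000
t=12: T_12 = 251.8000; y_12 − T_12 = 195 − 251.8000 = -56.8000
t=17: T_17 = 295.0000; y_17 − T_17 = 238 − 295.0000 = -57.0000
Mean deviation: (-57.2000 + -56.8000 + -57.0000) / 3 = -57.00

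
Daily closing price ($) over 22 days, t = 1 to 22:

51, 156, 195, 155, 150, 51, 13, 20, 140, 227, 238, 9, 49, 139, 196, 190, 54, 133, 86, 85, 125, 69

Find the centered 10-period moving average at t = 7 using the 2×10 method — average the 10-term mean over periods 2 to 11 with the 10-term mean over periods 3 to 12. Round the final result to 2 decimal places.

Sum over 2–11: 156 + 195 + 155 + 150 + 51 + 13 + 20 + 140 + 227 + 238 = 1345
Sum over 3–12: 195 + 155 + 150 + 51 + 13 + 20 + 140 + 227 + 238 + 9 = 1198
CMA at t=7 = (1345 + 1198) / (2·10) = 2543 / 20 = 127.15

127.15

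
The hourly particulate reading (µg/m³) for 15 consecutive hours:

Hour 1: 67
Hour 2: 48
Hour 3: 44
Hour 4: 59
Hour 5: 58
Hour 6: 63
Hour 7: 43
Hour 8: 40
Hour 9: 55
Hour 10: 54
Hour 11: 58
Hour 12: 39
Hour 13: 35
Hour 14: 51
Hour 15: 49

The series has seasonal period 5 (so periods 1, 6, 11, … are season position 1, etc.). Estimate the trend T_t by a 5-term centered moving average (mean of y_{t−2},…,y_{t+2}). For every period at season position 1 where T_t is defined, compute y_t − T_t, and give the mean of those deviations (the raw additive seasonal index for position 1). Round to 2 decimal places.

10.10

Season position 1 occurs at t = 6, 11 (where T_t is defined).
t=6: T_6 = 52.6000; y_6 − T_6 = 63 − 52.6000 = 10.4000
t=11: T_11 = 48.2000; y_11 − T_11 = 58 − 48.2000 = 9.8000
Mean deviation: (10.4000 + 9.8000) / 2 = 10.10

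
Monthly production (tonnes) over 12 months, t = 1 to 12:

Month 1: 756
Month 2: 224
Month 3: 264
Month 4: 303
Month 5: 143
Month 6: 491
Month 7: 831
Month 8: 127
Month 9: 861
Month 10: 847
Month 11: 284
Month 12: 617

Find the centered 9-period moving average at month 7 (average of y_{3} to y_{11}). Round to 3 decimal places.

461.222

Sum of periods 3–11: 264 + 303 + 143 + 491 + 831 + 127 + 861 + 847 + 284 = 4151
Divide by 9: 4151 / 9 = 461.222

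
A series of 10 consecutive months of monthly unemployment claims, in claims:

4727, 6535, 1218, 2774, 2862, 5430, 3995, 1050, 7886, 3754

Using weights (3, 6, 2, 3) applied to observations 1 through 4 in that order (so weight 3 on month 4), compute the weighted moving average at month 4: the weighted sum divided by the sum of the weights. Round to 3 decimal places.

4582.071

Weighted sum: 3·4727 + 6·6535 + 2·1218 + 3·2774 = 14181 + 39210 + 2436 + 8322 = 64149
Weight total: 3 + 6 + 2 + 3 = 14
WMA = 64149 / 14 = 4582.071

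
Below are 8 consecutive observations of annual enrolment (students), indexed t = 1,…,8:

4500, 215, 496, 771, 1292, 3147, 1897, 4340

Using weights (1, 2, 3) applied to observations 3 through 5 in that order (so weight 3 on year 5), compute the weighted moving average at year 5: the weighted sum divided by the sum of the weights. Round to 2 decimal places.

Weighted sum: 1·496 + 2·771 + 3·1292 = 496 + 1542 + 3876 = 5914
Weight total: 1 + 2 + 3 = 6
WMA = 5914 / 6 = 985.67

985.67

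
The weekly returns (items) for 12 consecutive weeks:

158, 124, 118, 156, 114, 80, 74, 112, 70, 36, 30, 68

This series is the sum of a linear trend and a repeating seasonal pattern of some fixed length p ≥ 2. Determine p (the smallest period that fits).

4

First differences y_{t+1} − y_t: -34, -6, 38, -42, -34, -6, 38, -42, -34, -6, …
The difference pattern repeats every 4 terms and not for any smaller step, so p = 4.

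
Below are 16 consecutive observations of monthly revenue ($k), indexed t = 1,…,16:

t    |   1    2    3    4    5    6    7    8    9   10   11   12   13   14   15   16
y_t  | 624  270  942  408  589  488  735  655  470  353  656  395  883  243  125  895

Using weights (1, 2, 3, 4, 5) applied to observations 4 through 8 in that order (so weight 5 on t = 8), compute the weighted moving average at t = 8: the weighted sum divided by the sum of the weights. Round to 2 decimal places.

617.67

Weighted sum: 1·408 + 2·589 + 3·488 + 4·735 + 5·655 = 408 + 1178 + 1464 + 2940 + 3275 = 9265
Weight total: 1 + 2 + 3 + 4 + 5 = 15
WMA = 9265 / 15 = 617.67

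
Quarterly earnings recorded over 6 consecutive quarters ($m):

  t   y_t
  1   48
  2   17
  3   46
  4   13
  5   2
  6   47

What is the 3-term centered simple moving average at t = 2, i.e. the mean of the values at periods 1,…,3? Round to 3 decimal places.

37.000

Sum of periods 1–3: 48 + 17 + 46 = 111
Divide by 3: 111 / 3 = 37.000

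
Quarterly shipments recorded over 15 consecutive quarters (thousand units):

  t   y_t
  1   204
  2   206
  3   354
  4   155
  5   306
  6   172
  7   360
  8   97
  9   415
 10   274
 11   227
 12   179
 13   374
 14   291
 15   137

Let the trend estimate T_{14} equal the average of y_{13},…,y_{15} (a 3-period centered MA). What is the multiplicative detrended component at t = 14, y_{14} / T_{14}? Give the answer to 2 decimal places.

Trend T_14 = (374 + 291 + 137) / 3 = 802/3 = 267.3333
Ratio to trend: 291 / 267.3333 = 1.09

1.09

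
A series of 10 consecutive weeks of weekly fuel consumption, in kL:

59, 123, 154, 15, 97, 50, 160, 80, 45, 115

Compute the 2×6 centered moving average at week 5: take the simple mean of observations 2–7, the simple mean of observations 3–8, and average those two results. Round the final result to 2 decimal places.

Sum over 2–7: 123 + 154 + 15 + 97 + 50 + 160 = 599
Sum over 3–8: 154 + 15 + 97 + 50 + 160 + 80 = 556
CMA at t=5 = (599 + 556) / (2·6) = 1155 / 12 = 96.25

96.25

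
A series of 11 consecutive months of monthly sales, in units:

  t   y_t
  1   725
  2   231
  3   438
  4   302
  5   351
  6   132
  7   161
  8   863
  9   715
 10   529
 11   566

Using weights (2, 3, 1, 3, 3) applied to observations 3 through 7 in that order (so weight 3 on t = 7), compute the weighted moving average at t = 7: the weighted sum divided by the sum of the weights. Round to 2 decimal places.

Weighted sum: 2·438 + 3·302 + 1·351 + 3·132 + 3·161 = 876 + 906 + 351 + 396 + 483 = 3012
Weight total: 2 + 3 + 1 + 3 + 3 = 12
WMA = 3012 / 12 = 251.00

251.00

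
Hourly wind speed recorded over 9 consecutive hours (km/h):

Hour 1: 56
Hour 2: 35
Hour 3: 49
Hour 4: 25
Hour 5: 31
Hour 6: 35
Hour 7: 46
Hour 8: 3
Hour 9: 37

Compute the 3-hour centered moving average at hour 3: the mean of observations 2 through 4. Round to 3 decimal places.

Sum of periods 2–4: 35 + 49 + 25 = 109
Divide by 3: 109 / 3 = 36.333

36.333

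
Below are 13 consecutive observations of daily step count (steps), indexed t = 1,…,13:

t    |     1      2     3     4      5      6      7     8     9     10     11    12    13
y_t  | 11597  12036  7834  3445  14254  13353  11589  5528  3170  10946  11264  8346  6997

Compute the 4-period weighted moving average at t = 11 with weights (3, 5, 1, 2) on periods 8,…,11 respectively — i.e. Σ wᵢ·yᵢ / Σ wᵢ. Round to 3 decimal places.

5991.636

Weighted sum: 3·5528 + 5·3170 + 1·10946 + 2·11264 = 16584 + 15850 + 10946 + 22528 = 65908
Weight total: 3 + 5 + 1 + 2 = 11
WMA = 65908 / 11 = 5991.636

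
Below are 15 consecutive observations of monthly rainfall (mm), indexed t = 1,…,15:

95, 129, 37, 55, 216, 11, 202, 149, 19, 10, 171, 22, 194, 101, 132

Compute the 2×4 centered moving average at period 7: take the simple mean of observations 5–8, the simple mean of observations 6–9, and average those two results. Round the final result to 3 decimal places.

Sum over 5–8: 216 + 11 + 202 + 149 = 578
Sum over 6–9: 11 + 202 + 149 + 19 = 381
CMA at t=7 = (578 + 381) / (2·4) = 959 / 8 = 119.875

119.875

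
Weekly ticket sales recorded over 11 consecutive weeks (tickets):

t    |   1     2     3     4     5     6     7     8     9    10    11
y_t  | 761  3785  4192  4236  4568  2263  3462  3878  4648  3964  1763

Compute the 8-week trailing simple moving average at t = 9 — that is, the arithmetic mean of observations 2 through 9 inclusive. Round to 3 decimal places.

Sum of periods 2–9: 3785 + 4192 + 4236 + 4568 + 2263 + 3462 + 3878 + 4648 = 31032
Divide by 8: 31032 / 8 = 3879.000

3879.000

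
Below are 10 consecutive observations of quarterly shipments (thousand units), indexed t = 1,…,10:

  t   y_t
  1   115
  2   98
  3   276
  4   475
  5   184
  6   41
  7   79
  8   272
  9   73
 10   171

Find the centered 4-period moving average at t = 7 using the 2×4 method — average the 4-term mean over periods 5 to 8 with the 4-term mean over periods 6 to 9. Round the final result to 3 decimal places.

Sum over 5–8: 184 + 41 + 79 + 272 = 576
Sum over 6–9: 41 + 79 + 272 + 73 = 465
CMA at t=7 = (576 + 465) / (2·4) = 1041 / 8 = 130.125

130.125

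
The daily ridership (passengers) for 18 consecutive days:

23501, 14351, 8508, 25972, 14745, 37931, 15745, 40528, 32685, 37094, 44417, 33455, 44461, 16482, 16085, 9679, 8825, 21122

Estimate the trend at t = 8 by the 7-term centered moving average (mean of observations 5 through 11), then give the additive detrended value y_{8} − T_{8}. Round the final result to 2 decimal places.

Trend T_8 = (14745 + 37931 + 15745 + 40528 + 32685 + 37094 + 44417) / 7 = 223145/7 = 31877.8571
Detrended value: 40528 − 31877.8571 = 8650.14

8650.14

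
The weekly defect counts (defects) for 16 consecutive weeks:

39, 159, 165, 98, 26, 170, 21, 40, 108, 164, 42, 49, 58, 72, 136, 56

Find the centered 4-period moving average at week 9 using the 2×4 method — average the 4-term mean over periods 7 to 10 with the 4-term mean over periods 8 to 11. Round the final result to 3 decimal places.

85.875

Sum over 7–10: 21 + 40 + 108 + 164 = 333
Sum over 8–11: 40 + 108 + 164 + 42 = 354
CMA at t=9 = (333 + 354) / (2·4) = 687 / 8 = 85.875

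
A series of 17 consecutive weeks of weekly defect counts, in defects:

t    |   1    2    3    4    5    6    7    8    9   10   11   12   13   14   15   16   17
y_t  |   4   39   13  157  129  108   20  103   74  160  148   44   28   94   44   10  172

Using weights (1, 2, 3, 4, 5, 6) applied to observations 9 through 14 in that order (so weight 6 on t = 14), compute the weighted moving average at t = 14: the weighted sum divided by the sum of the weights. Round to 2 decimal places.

81.81

Weighted sum: 1·74 + 2·160 + 3·148 + 4·44 + 5·28 + 6·94 = 74 + 320 + 444 + 176 + 140 + 564 = 1718
Weight total: 1 + 2 + 3 + 4 + 5 + 6 = 21
WMA = 1718 / 21 = 81.81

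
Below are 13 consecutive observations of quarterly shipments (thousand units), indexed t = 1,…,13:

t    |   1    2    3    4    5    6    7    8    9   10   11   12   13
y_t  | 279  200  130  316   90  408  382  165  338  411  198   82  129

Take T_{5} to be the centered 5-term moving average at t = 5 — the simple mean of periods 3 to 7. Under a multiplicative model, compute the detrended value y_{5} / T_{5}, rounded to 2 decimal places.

0.34

Trend T_5 = (130 + 316 + 90 + 408 + 382) / 5 = 1326/5 = 265.2000
Ratio to trend: 90 / 265.2000 = 0.34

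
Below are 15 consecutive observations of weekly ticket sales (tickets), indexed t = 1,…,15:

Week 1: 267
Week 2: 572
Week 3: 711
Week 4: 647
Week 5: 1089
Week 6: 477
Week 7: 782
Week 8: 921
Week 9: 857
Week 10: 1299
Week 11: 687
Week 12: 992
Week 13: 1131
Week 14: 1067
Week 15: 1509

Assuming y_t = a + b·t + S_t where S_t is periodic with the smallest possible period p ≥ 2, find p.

5

First differences y_{t+1} − y_t: 305, 139, -64, 442, -612, 305, 139, -64, 442, -612, 305, 139, …
The difference pattern repeats every 5 terms and not for any smaller step, so p = 5.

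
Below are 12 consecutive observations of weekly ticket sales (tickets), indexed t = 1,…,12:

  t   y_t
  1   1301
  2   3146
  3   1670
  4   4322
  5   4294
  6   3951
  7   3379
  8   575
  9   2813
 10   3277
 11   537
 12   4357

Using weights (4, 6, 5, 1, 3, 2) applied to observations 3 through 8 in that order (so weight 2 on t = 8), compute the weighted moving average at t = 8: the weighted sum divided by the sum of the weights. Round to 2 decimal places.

3300.95

Weighted sum: 4·1670 + 6·4322 + 5·4294 + 1·3951 + 3·3379 + 2·575 = 6680 + 25932 + 21470 + 3951 + 10137 + 1150 = 69320
Weight total: 4 + 6 + 5 + 1 + 3 + 2 = 21
WMA = 69320 / 21 = 3300.95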